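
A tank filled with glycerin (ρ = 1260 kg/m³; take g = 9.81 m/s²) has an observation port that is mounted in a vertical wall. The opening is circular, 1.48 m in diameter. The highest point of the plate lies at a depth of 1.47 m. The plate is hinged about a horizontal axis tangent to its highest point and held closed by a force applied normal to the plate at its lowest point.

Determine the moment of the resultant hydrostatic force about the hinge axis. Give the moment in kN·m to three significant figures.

γ = ρg = 1260 × 9.81 / 1000 = 12.3606 kN/m³.
The centroid is at the centre, 0.74 m below the top of the plate, so the centroid depth is h_c = 1.47 + 0.74 = 2.21 m.
A = π(0.74)² = 1.72034 m².
Resultant F = γ·h_c·A = 12.3606 × 2.21 × 1.72034 = 46.9944 kN.
I_c = πr⁴/4 = π × 0.74⁴/4 = 0.235514 m⁴.
Centre of pressure: y_p = y_c + I_c/(y_c·A) = 2.21 + 0.235514/(2.21 × 1.72034) = 2.21 + 0.0619456 = 2.27195 m along the plane.
The resultant acts 0.74 + 0.0619456 = 0.801946 m (along the plate) below the hinge at the top edge, so the moment about the hinge is M = F × 0.801946 = 46.9944 × 0.801946 = 37.687 kN·m.

M ≈ 37.7 kN·m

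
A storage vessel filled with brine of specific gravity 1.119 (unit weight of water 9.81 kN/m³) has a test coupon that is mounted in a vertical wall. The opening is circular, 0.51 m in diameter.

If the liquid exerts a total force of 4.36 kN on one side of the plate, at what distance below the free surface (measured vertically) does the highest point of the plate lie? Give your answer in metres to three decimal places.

d_top ≈ 1.689 m

γ = 1.119 × 9.81 = 10.97739 kN/m³.
A = π(0.255)² = 0.204282 m².
From F = γ·h_c·A, the centroid depth is h_c = 4.36/(10.97739 × 0.204282) = 1.94427 m.
The centroid is at the centre, 0.255 m below the top of the plate, so the highest point sits at h_top = 1.94427 − 0.255 = 1.68927 m below the surface.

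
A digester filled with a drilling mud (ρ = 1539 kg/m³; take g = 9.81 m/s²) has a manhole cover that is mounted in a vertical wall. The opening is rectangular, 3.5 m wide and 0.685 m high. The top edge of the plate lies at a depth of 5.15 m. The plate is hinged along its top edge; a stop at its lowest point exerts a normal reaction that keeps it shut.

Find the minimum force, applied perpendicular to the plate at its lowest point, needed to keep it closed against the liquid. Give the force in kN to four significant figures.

P ≈ 101.5 kN

γ = ρg = 1539 × 9.81 / 1000 = 15.09759 kN/m³.
The centroid lies 0.685/2 = 0.3425 m below the top edge, so the centroid depth is h_c = 5.15 + 0.3425 = 5.4925 m.
A = 3.5 × 0.685 = 2.3975 m².
Resultant F = γ·h_c·A = 15.09759 × 5.4925 × 2.3975 = 198.809 kN.
I_c = b·h³/12 = 3.5 × 0.685³/12 = 0.0937472 m⁴.
Centre of pressure: y_p = y_c + I_c/(y_c·A) = 5.4925 + 0.0937472/(5.4925 × 2.3975) = 5.4925 + 0.00711917 = 5.49962 m along the plane.
The resultant acts 0.3425 + 0.00711917 = 0.349619 m (along the plate) below the hinge at the top edge, so the moment about the hinge is M = F × 0.349619 = 198.809 × 0.349619 = 69.5074 kN·m.
A normal force at the bottom, 0.685 m from the hinge, must supply this moment: P = 69.5074/0.685 = 101.471 kN.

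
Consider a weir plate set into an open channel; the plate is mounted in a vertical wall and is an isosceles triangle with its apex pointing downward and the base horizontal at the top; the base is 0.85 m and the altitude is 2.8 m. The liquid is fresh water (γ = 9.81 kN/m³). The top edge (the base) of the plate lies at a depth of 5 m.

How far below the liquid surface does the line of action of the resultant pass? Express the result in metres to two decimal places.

γ = 9.81 kN/m³.
With the apex down, the centroid sits h/3 = 2.8/3 = 0.933333 m below the base (the top edge), so the centroid depth is h_c = 5 + 0.933333 = 5.93333 m.
A = ½ × 0.85 × 2.8 = 1.19 m².
Resultant F = γ·h_c·A = 9.81 × 5.93333 × 1.19 = 69.2651 kN.
I_c = b·h³/36 = 0.85 × 2.8³/36 = 0.518311 m⁴.
Centre of pressure: y_p = y_c + I_c/(y_c·A) = 5.93333 + 0.518311/(5.93333 × 1.19) = 5.93333 + 0.0734083 = 6.00674 m along the plane.

h_p = 6.01 m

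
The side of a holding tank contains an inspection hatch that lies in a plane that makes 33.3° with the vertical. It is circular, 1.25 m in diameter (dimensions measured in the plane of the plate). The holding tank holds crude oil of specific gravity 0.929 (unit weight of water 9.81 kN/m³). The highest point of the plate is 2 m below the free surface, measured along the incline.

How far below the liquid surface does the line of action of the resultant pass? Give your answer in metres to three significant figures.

h_p = 2.23 m

γ = 0.929 × 9.81 = 9.11349 kN/m³.
The plate makes 33.3° with the vertical, i.e. θ = 90° − 33.3° = 56.7° to the horizontal. Measuring y along the incline from the free-surface line, vertical depth h = y·sinθ with sinθ = 0.835807.
The centroid is at the centre, 0.625 m below the top of the plate, so y_c = 2 + 0.625 = 2.625 m and h_c = 2.625 × 0.835807 = 2.19399 m.
A = π(0.625)² = 1.22718 m².
Resultant F = γ·h_c·A = 9.11349 × 2.19399 × 1.22718 = 24.5373 kN.
I_c = πr⁴/4 = π × 0.625⁴/4 = 0.119842 m⁴.
Centre of pressure: y_p = y_c + I_c/(y_c·A) = 2.625 + 0.119842/(2.625 × 1.22718) = 2.625 + 0.0372024 = 2.6622 m along the plane.
Vertically, h_p = y_p·sinθ = 2.6622 × 0.835807 = 2.22509 m.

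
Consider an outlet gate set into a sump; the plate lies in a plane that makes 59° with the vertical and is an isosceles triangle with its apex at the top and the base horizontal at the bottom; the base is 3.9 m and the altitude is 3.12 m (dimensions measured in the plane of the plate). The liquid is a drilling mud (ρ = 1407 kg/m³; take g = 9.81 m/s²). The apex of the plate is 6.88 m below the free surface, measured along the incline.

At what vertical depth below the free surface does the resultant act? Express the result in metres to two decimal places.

γ = ρg = 1407 × 9.81 / 1000 = 13.80267 kN/m³.
The plate makes 59° with the vertical, i.e. θ = 90° − 59° = 31° to the horizontal. Measuring y along the incline from the free-surface line, vertical depth h = y·sinθ with sinθ = 0.515038.
With the apex up, the centroid sits 2h/3 = 2 × 3.12/3 = 2.08 m below the apex, so y_c = 6.88 + 2.08 = 8.96 m and h_c = 8.96 × 0.515038 = 4.61474 m.
A = ½ × 3.9 × 3.12 = 6.084 m².
Resultant F = γ·h_c·A = 13.80267 × 4.61474 × 6.084 = 387.525 kN.
I_c = b·h³/36 = 3.9 × 3.12³/36 = 3.29023 m⁴.
Centre of pressure: y_p = y_c + I_c/(y_c·A) = 8.96 + 3.29023/(8.96 × 6.084) = 8.96 + 0.0603572 = 9.02036 m along the plane.
Vertically, h_p = y_p·sinθ = 9.02036 × 0.515038 = 4.64583 m.

h_p = 4.65 m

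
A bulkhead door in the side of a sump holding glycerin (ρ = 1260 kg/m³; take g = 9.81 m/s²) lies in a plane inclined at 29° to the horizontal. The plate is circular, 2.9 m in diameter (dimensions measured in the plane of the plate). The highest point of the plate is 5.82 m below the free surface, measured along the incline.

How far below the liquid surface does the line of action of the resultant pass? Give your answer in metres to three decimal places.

γ = ρg = 1260 × 9.81 / 1000 = 12.3606 kN/m³.
Let θ = 29° be the plate's angle to the horizontal; measure y along the incline from where the plane meets the free surface. Vertical depth h = y·sinθ with sinθ = 0.484810.
The centroid is at the centre, 1.45 m below the top of the plate, so y_c = 5.82 + 1.45 = 7.27 m and h_c = 7.27 × 0.484810 = 3.52457 m.
A = π(1.45)² = 6.6052 m².
Resultant F = γ·h_c·A = 12.3606 × 3.52457 × 6.6052 = 287.761 kN.
I_c = πr⁴/4 = π × 1.45⁴/4 = 3.47186 m⁴.
Centre of pressure: y_p = y_c + I_c/(y_c·A) = 7.27 + 3.47186/(7.27 × 6.6052) = 7.27 + 0.0723006 = 7.3423 m along the plane.
Vertically, h_p = y_p·sinθ = 7.3423 × 0.484810 = 3.55962 m.

h_p = 3.560 m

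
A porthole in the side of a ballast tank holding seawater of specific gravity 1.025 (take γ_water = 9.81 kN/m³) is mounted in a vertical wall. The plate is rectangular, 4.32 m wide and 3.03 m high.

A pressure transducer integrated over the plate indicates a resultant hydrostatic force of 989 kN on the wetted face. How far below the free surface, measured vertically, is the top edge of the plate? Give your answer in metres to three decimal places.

γ = 1.025 × 9.81 = 10.05525 kN/m³.
A = 4.32 × 3.03 = 13.0896 m².
From F = γ·h_c·A, the centroid depth is h_c = 989/(10.05525 × 13.0896) = 7.5141 m.
The centroid lies 3.03/2 = 1.515 m below the top edge, so the top edge sits at h_top = 7.5141 − 1.515 = 5.9991 m below the surface.

d_top ≈ 5.999 m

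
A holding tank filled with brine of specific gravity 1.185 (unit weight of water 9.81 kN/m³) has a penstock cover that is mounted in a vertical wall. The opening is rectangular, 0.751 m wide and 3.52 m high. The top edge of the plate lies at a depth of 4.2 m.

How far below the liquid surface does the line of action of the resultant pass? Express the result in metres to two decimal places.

γ = 1.185 × 9.81 = 11.62485 kN/m³.
The centroid lies 3.52/2 = 1.76 m below the top edge, so the centroid depth is h_c = 4.2 + 1.76 = 5.96 m.
A = 0.751 × 3.52 = 2.64352 m².
Resultant F = γ·h_c·A = 11.62485 × 5.96 × 2.64352 = 183.154 kN.
I_c = b·h³/12 = 0.751 × 3.52³/12 = 2.72952 m⁴.
Centre of pressure: y_p = y_c + I_c/(y_c·A) = 5.96 + 2.72952/(5.96 × 2.64352) = 5.96 + 0.173244 = 6.13324 m along the plane.

h_p = 6.13 m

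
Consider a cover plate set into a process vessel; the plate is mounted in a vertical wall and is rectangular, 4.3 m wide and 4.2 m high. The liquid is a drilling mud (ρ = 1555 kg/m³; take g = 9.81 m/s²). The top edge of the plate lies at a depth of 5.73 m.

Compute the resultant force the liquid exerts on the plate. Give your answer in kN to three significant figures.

F ≈ 2160 kN

γ = ρg = 1555 × 9.81 / 1000 = 15.25455 kN/m³.
The centroid lies 4.2/2 = 2.1 m below the top edge, so the centroid depth is h_c = 5.73 + 2.1 = 7.83 m.
A = 4.3 × 4.2 = 18.06 m².
Resultant F = γ·h_c·A = 15.25455 × 7.83 × 18.06 = 2157.14 kN.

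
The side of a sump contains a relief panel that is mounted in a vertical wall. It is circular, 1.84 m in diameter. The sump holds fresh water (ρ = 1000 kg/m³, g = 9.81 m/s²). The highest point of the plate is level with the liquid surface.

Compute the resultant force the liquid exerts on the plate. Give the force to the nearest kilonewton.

γ = ρg = 1000 × 9.81 = 9810 N/m³ = 9.81 kN/m³.
The centroid is at the centre, 0.92 m below the top of the plate, so the centroid depth is h_c = 0.92 m.
A = π(0.92)² = 2.65904 m².
Resultant F = γ·h_c·A = 9.81 × 0.92 × 2.65904 = 23.9984 kN.

F ≈ 24 kN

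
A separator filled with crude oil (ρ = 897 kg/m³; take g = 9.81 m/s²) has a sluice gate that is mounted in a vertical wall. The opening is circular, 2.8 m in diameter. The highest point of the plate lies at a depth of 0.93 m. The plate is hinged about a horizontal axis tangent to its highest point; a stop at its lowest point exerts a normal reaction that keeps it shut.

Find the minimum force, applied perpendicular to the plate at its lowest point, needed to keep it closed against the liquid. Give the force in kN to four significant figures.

P ≈ 72.61 kN

γ = ρg = 897 × 9.81 / 1000 = 8.79957 kN/m³.
The centroid is at the centre, 1.4 m below the top of the plate, so the centroid depth is h_c = 0.93 + 1.4 = 2.33 m.
A = π(1.4)² = 6.15752 m².
Resultant F = γ·h_c·A = 8.79957 × 2.33 × 6.15752 = 126.248 kN.
I_c = πr⁴/4 = π × 1.4⁴/4 = 3.01719 m⁴.
Centre of pressure: y_p = y_c + I_c/(y_c·A) = 2.33 + 3.01719/(2.33 × 6.15752) = 2.33 + 0.210301 = 2.5403 m along the plane.
The resultant acts 1.4 + 0.210301 = 1.6103 m (along the plate) below the hinge at the top edge, so the moment about the hinge is M = F × 1.6103 = 126.248 × 1.6103 = 203.297 kN·m.
A normal force at the bottom, 2.8 m from the hinge, must supply this moment: P = 203.297/2.8 = 72.6061 kN.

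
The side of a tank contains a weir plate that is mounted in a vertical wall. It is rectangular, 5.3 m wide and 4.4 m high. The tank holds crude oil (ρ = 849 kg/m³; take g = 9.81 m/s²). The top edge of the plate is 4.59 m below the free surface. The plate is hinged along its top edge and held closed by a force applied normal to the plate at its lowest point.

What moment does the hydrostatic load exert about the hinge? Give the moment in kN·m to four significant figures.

γ = ρg = 849 × 9.81 / 1000 = 8.32869 kN/m³.
The centroid lies 4.4/2 = 2.2 m below the top edge, so the centroid depth is h_c = 4.59 + 2.2 = 6.79 m.
A = 5.3 × 4.4 = 23.32 m².
Resultant F = γ·h_c·A = 8.32869 × 6.79 × 23.32 = 1318.79 kN.
I_c = b·h³/12 = 5.3 × 4.4³/12 = 37.6229 m⁴.
Centre of pressure: y_p = y_c + I_c/(y_c·A) = 6.79 + 37.6229/(6.79 × 23.32) = 6.79 + 0.237604 = 7.0276 m along the plane.
The resultant acts 2.2 + 0.237604 = 2.4376 m (along the plate) below the hinge at the top edge, so the moment about the hinge is M = F × 2.4376 = 1318.79 × 2.4376 = 3214.68 kN·m.

M ≈ 3215 kN·m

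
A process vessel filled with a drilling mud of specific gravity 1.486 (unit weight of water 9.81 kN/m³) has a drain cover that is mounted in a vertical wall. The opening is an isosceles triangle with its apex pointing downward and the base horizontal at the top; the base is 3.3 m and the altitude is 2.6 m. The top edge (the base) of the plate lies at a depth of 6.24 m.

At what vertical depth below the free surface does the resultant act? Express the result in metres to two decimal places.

h_p = 7.16 m

γ = 1.486 × 9.81 = 14.57766 kN/m³.
With the apex down, the centroid sits h/3 = 2.6/3 = 0.866667 m below the base (the top edge), so the centroid depth is h_c = 6.24 + 0.866667 = 7.10667 m.
A = ½ × 3.3 × 2.6 = 4.29 m².
Resultant F = γ·h_c·A = 14.57766 × 7.10667 × 4.29 = 444.438 kN.
I_c = b·h³/36 = 3.3 × 2.6³/36 = 1.61113 m⁴.
Centre of pressure: y_p = y_c + I_c/(y_c·A) = 7.10667 + 1.61113/(7.10667 × 4.29) = 7.10667 + 0.0528454 = 7.15952 m along the plane.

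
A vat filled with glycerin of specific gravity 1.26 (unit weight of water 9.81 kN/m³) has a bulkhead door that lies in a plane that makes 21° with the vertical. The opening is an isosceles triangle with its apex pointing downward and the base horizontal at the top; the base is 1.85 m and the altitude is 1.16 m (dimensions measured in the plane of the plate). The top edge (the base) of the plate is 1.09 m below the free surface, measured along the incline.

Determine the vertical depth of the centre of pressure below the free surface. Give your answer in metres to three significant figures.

γ = 1.26 × 9.81 = 12.3606 kN/m³.
The plate makes 21° with the vertical, i.e. θ = 90° − 21° = 69° to the horizontal. Measuring y along the incline from the free-surface line, vertical depth h = y·sinθ with sinθ = 0.933580.
With the apex down, the centroid sits h/3 = 1.16/3 = 0.386667 m below the base (the top edge), so y_c = 1.09 + 0.386667 = 1.47667 m and h_c = 1.47667 × 0.933580 = 1.37859 m.
A = ½ × 1.85 × 1.16 = 1.073 m².
Resultant F = γ·h_c·A = 12.3606 × 1.37859 × 1.073 = 18.2841 kN.
I_c = b·h³/36 = 1.85 × 1.16³/36 = 0.0802127 m⁴.
Centre of pressure: y_p = y_c + I_c/(y_c·A) = 1.47667 + 0.0802127/(1.47667 × 1.073) = 1.47667 + 0.0506244 = 1.52729 m along the plane.
Vertically, h_p = y_p·sinθ = 1.52729 × 0.933580 = 1.42585 m.

h_p = 1.43 m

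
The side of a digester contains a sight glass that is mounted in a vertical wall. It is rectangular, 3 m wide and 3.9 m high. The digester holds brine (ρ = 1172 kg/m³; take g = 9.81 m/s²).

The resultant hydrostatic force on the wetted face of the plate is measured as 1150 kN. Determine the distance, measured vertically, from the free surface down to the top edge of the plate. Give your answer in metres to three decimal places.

γ = ρg = 1172 × 9.81 / 1000 = 11.49732 kN/m³.
A = 3 × 3.9 = 11.7 m².
From F = γ·h_c·A, the centroid depth is h_c = 1150/(11.49732 × 11.7) = 8.549 m.
The centroid lies 3.9/2 = 1.95 m below the top edge, so the top edge sits at h_top = 8.549 − 1.95 = 6.599 m below the surface.

d_top ≈ 6.599 m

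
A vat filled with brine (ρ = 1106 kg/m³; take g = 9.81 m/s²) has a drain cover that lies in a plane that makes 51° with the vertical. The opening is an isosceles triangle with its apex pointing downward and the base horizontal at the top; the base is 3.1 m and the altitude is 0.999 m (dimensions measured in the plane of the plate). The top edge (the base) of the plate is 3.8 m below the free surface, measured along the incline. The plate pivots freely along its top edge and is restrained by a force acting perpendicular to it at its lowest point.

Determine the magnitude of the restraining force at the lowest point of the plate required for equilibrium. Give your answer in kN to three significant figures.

γ = ρg = 1106 × 9.81 / 1000 = 10.84986 kN/m³.
The plate makes 51° with the vertical, i.e. θ = 90° − 51° = 39° to the horizontal. Measuring y along the incline from the free-surface line, vertical depth h = y·sinθ with sinθ = 0.629320.
With the apex down, the centroid sits h/3 = 0.999/3 = 0.333 m below the base (the top edge), so y_c = 3.8 + 0.333 = 4.133 m and h_c = 4.133 × 0.629320 = 2.60098 m.
A = ½ × 3.1 × 0.999 = 1.54845 m².
Resultant F = γ·h_c·A = 10.84986 × 2.60098 × 1.54845 = 43.6977 kN.
I_c = b·h³/36 = 3.1 × 0.999³/36 = 0.085853 m⁴.
Centre of pressure: y_p = y_c + I_c/(y_c·A) = 4.133 + 0.085853/(4.133 × 1.54845) = 4.133 + 0.0134151 = 4.14642 m along the plane.
The resultant acts 0.333 + 0.0134151 = 0.346415 m (along the plate) below the hinge at the top edge, so the moment about the hinge is M = F × 0.346415 = 43.6977 × 0.346415 = 15.1375 kN·m.
A normal force at the bottom, 0.999 m from the hinge, must supply this moment: P = 15.1375/0.999 = 15.1527 kN.

P ≈ 15.2 kN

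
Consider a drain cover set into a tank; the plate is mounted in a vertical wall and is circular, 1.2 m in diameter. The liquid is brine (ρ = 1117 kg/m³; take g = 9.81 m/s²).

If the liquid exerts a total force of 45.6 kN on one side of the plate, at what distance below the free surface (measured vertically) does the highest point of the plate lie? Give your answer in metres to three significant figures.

γ = ρg = 1117 × 9.81 / 1000 = 10.95777 kN/m³.
A = π(0.6)² = 1.13097 m².
From F = γ·h_c·A, the centroid depth is h_c = 45.6/(10.95777 × 1.13097) = 3.67952 m.
The centroid is at the centre, 0.6 m below the top of the plate, so the highest point sits at h_top = 3.67952 − 0.6 = 3.07952 m below the surface.

d_top ≈ 3.08 m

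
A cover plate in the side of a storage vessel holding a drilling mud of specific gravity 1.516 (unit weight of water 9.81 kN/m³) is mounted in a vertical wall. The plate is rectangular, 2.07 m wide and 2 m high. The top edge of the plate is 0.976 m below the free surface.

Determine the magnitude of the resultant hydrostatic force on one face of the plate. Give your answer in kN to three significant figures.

γ = 1.516 × 9.81 = 14.87196 kN/m³.
The centroid lies 2/2 = 1 m below the top edge, so the centroid depth is h_c = 0.976 + 1 = 1.976 m.
A = 2.07 × 2 = 4.14 m².
Resultant F = γ·h_c·A = 14.87196 × 1.976 × 4.14 = 121.662 kN.

F ≈ 122 kN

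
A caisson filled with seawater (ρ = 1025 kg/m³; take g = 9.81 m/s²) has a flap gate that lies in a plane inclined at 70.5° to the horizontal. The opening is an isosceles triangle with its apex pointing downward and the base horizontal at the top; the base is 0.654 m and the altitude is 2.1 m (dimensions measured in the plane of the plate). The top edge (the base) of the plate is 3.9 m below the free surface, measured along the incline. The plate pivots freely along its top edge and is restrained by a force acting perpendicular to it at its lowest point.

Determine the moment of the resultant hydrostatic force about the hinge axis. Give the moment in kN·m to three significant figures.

M ≈ 22.6 kN·m

γ = ρg = 1025 × 9.81 / 1000 = 10.05525 kN/m³.
Let θ = 70.5° be the plate's angle to the horizontal; measure y along the incline from where the plane meets the free surface. Vertical depth h = y·sinθ with sinθ = 0.942641.
With the apex down, the centroid sits h/3 = 2.1/3 = 0.7 m below the base (the top edge), so y_c = 3.9 + 0.7 = 4.6 m and h_c = 4.6 × 0.942641 = 4.33615 m.
A = ½ × 0.654 × 2.1 = 0.6867 m².
Resultant F = γ·h_c·A = 10.05525 × 4.33615 × 0.6867 = 29.9409 kN.
I_c = b·h³/36 = 0.654 × 2.1³/36 = 0.168242 m⁴.
Centre of pressure: y_p = y_c + I_c/(y_c·A) = 4.6 + 0.168242/(4.6 × 0.6867) = 4.6 + 0.053261 = 4.65326 m along the plane.
The resultant acts 0.7 + 0.053261 = 0.753261 m (along the plate) below the hinge at the top edge, so the moment about the hinge is M = F × 0.753261 = 29.9409 × 0.753261 = 22.5533 kN·m.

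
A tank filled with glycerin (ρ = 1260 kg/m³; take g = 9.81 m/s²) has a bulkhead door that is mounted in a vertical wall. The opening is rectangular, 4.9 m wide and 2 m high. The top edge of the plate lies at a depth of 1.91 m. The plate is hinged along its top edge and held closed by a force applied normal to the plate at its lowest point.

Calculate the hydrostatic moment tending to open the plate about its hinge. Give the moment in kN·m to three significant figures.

M ≈ 393 kN·m

γ = ρg = 1260 × 9.81 / 1000 = 12.3606 kN/m³.
The centroid lies 2/2 = 1 m below the top edge, so the centroid depth is h_c = 1.91 + 1 = 2.91 m.
A = 4.9 × 2 = 9.8 m².
Resultant F = γ·h_c·A = 12.3606 × 2.91 × 9.8 = 352.5 kN.
I_c = b·h³/12 = 4.9 × 2³/12 = 3.26667 m⁴.
Centre of pressure: y_p = y_c + I_c/(y_c·A) = 2.91 + 3.26667/(2.91 × 9.8) = 2.91 + 0.114548 = 3.02455 m along the plane.
The resultant acts 1 + 0.114548 = 1.11455 m (along the plate) below the hinge at the top edge, so the moment about the hinge is M = F × 1.11455 = 352.5 × 1.11455 = 392.879 kN·m.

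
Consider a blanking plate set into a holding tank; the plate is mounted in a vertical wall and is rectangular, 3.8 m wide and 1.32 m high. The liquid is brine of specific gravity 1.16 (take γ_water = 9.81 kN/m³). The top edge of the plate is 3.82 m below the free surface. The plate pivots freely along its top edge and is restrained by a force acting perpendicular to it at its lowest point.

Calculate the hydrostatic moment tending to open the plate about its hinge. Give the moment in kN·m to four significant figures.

γ = 1.16 × 9.81 = 11.3796 kN/m³.
The centroid lies 1.32/2 = 0.66 m below the top edge, so the centroid depth is h_c = 3.82 + 0.66 = 4.48 m.
A = 3.8 × 1.32 = 5.016 m².
Resultant F = γ·h_c·A = 11.3796 × 4.48 × 5.016 = 255.719 kN.
I_c = b·h³/12 = 3.8 × 1.32³/12 = 0.728323 m⁴.
Centre of pressure: y_p = y_c + I_c/(y_c·A) = 4.48 + 0.728323/(4.48 × 5.016) = 4.48 + 0.0324107 = 4.51241 m along the plane.
The resultant acts 0.66 + 0.0324107 = 0.692411 m (along the plate) below the hinge at the top edge, so the moment about the hinge is M = F × 0.692411 = 255.719 × 0.692411 = 177.063 kN·m.

M ≈ 177.1 kN·m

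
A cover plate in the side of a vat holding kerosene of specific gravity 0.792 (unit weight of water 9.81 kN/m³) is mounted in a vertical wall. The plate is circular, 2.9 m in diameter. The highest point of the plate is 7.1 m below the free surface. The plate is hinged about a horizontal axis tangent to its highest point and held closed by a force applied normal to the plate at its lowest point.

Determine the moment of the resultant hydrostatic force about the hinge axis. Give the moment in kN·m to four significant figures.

γ = 0.792 × 9.81 = 7.76952 kN/m³.
The centroid is at the centre, 1.45 m below the top of the plate, so the centroid depth is h_c = 7.1 + 1.45 = 8.55 m.
A = π(1.45)² = 6.6052 m².
Resultant F = γ·h_c·A = 7.76952 × 8.55 × 6.6052 = 438.779 kN.
I_c = πr⁴/4 = π × 1.45⁴/4 = 3.47186 m⁴.
Centre of pressure: y_p = y_c + I_c/(y_c·A) = 8.55 + 3.47186/(8.55 × 6.6052) = 8.55 + 0.0614766 = 8.61148 m along the plane.
The resultant acts 1.45 + 0.0614766 = 1.51148 m (along the plate) below the hinge at the top edge, so the moment about the hinge is M = F × 1.51148 = 438.779 × 1.51148 = 663.206 kN·m.

M ≈ 663.2 kN·m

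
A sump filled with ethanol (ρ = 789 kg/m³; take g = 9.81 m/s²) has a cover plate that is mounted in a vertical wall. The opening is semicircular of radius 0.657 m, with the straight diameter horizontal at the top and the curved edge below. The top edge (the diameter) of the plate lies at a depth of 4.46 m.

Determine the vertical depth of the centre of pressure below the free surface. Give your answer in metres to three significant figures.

h_p = 4.75 m

γ = ρg = 789 × 9.81 / 1000 = 7.74009 kN/m³.
The centroid of a semicircle lies 4r/(3π) = 0.278839 m from the diameter, here below the top edge, so the centroid depth is h_c = 4.46 + 0.278839 = 4.73884 m.
A = πr²/2 = π × 0.657²/2 = 0.678033 m².
Resultant F = γ·h_c·A = 7.74009 × 4.73884 × 0.678033 = 24.8696 kN.
I_c = (π/8 − 8/(9π))·r⁴ = 0.109757 × 0.657⁴ = 0.02045 m⁴.
Centre of pressure: y_p = y_c + I_c/(y_c·A) = 4.73884 + 0.02045/(4.73884 × 0.678033) = 4.73884 + 0.00636459 = 4.7452 m along the plane.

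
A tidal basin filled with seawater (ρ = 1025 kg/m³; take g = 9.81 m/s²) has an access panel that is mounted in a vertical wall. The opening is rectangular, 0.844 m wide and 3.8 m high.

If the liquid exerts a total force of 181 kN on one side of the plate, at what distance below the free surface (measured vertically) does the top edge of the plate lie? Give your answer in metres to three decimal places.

γ = ρg = 1025 × 9.81 / 1000 = 10.05525 kN/m³.
A = 0.844 × 3.8 = 3.2072 m².
From F = γ·h_c·A, the centroid depth is h_c = 181/(10.05525 × 3.2072) = 5.61254 m.
The centroid lies 3.8/2 = 1.9 m below the top edge, so the top edge sits at h_top = 5.61254 − 1.9 = 3.71254 m below the surface.

d_top ≈ 3.713 m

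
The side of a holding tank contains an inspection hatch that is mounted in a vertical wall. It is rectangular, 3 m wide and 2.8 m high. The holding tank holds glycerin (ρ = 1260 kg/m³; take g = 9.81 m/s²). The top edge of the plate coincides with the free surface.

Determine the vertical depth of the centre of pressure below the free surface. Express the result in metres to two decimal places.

γ = ρg = 1260 × 9.81 / 1000 = 12.3606 kN/m³.
The centroid lies 2.8/2 = 1.4 m below the top edge, so the centroid depth is h_c = 1.4 m.
A = 3 × 2.8 = 8.4 m².
Resultant F = γ·h_c·A = 12.3606 × 1.4 × 8.4 = 145.361 kN.
I_c = b·h³/12 = 3 × 2.8³/12 = 5.488 m⁴.
Centre of pressure: y_p = y_c + I_c/(y_c·A) = 1.4 + 5.488/(1.4 × 8.4) = 1.4 + 0.466667 = 1.86667 m along the plane.

h_p = 1.87 m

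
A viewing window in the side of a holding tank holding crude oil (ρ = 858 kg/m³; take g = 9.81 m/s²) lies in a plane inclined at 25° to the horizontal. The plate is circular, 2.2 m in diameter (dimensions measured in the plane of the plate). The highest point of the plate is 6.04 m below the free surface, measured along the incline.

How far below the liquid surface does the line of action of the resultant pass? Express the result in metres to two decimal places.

h_p = 3.04 m

γ = ρg = 858 × 9.81 / 1000 = 8.41698 kN/m³.
Let θ = 25° be the plate's angle to the horizontal; measure y along the incline from where the plane meets the free surface. Vertical depth h = y·sinθ with sinθ = 0.422618.
The centroid is at the centre, 1.1 m below the top of the plate, so y_c = 6.04 + 1.1 = 7.14 m and h_c = 7.14 × 0.422618 = 3.01749 m.
A = π(1.1)² = 3.80133 m².
Resultant F = γ·h_c·A = 8.41698 × 3.01749 × 3.80133 = 96.5468 kN.
I_c = πr⁴/4 = π × 1.1⁴/4 = 1.1499 m⁴.
Centre of pressure: y_p = y_c + I_c/(y_c·A) = 7.14 + 1.1499/(7.14 × 3.80133) = 7.14 + 0.0423669 = 7.18237 m along the plane.
Vertically, h_p = y_p·sinθ = 7.18237 × 0.422618 = 3.0354 m.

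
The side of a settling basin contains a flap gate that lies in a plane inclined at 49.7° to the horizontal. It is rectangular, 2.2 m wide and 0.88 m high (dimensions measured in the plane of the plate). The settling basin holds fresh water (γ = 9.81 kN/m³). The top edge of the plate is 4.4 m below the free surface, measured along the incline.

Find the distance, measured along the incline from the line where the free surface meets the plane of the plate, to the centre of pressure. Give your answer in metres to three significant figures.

y_p = 4.85 m

γ = 9.81 kN/m³.
Let θ = 49.7° be the plate's angle to the horizontal; measure y along the incline from where the plane meets the free surface. Vertical depth h = y·sinθ with sinθ = 0.762668.
The centroid lies 0.88/2 = 0.44 m below the top edge, so y_c = 4.4 + 0.44 = 4.84 m and h_c = 4.84 × 0.762668 = 3.69131 m.
A = 2.2 × 0.88 = 1.936 m².
Resultant F = γ·h_c·A = 9.81 × 3.69131 × 1.936 = 70.106 kN.
I_c = b·h³/12 = 2.2 × 0.88³/12 = 0.124937 m⁴.
Centre of pressure: y_p = y_c + I_c/(y_c·A) = 4.84 + 0.124937/(4.84 × 1.936) = 4.84 + 0.0133334 = 4.85333 m along the plane.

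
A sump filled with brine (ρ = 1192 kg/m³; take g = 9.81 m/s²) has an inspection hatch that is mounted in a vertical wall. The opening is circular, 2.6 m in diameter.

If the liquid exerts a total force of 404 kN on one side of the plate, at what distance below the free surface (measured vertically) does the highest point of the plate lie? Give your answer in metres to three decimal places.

d_top ≈ 5.207 m

γ = ρg = 1192 × 9.81 / 1000 = 11.69352 kN/m³.
A = π(1.3)² = 5.30929 m².
From F = γ·h_c·A, the centroid depth is h_c = 404/(11.69352 × 5.30929) = 6.50728 m.
The centroid is at the centre, 1.3 m below the top of the plate, so the highest point sits at h_top = 6.50728 − 1.3 = 5.20728 m below the surface.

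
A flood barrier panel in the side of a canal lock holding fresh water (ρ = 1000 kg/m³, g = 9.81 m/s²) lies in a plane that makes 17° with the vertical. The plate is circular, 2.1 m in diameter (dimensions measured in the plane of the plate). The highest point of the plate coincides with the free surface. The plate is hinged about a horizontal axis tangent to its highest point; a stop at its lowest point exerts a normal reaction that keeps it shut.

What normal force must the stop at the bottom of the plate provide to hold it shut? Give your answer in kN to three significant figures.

P ≈ 21.3 kN

γ = ρg = 1000 × 9.81 = 9810 N/m³ = 9.81 kN/m³.
The plate makes 17° with the vertical, i.e. θ = 90° − 17° = 73° to the horizontal. Measuring y along the incline from the free-surface line, vertical depth h = y·sinθ with sinθ = 0.956305.
The centroid is at the centre, 1.05 m below the top of the plate, so y_c = 1.05 m and h_c = 1.05 × 0.956305 = 1.00412 m.
A = π(1.05)² = 3.46361 m².
Resultant F = γ·h_c·A = 9.81 × 1.00412 × 3.46361 = 34.118 kN.
I_c = πr⁴/4 = π × 1.05⁴/4 = 0.954656 m⁴.
Centre of pressure: y_p = y_c + I_c/(y_c·A) = 1.05 + 0.954656/(1.05 × 3.46361) = 1.05 + 0.2625 = 1.3125 m along the plane.
The resultant acts 1.05 + 0.2625 = 1.3125 m (along the plate) below the hinge at the top edge, so the moment about the hinge is M = F × 1.3125 = 34.118 × 1.3125 = 44.7799 kN·m.
A normal force at the bottom, 2.1 m from the hinge, must supply this moment: P = 44.7799/2.1 = 21.3238 kN.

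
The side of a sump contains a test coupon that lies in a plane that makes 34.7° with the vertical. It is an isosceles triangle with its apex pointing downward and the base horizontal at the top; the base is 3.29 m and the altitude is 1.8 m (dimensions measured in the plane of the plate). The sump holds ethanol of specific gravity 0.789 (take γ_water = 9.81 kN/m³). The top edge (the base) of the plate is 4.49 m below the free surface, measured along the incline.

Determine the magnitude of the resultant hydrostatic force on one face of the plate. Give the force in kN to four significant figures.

F ≈ 95.91 kN

γ = 0.789 × 9.81 = 7.74009 kN/m³.
The plate makes 34.7° with the vertical, i.e. θ = 90° − 34.7° = 55.3° to the horizontal. Measuring y along the incline from the free-surface line, vertical depth h = y·sinθ with sinθ = 0.822144.
With the apex down, the centroid sits h/3 = 1.8/3 = 0.6 m below the base (the top edge), so y_c = 4.49 + 0.6 = 5.09 m and h_c = 5.09 × 0.822144 = 4.18471 m.
A = ½ × 3.29 × 1.8 = 2.961 m².
Resultant F = γ·h_c·A = 7.74009 × 4.18471 × 2.961 = 95.9069 kN.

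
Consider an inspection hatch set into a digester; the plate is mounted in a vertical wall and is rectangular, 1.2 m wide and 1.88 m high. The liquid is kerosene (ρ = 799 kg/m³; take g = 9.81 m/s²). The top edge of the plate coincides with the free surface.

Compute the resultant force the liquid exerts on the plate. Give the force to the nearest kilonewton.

F ≈ 17 kN

γ = ρg = 799 × 9.81 / 1000 = 7.83819 kN/m³.
The centroid lies 1.88/2 = 0.94 m below the top edge, so the centroid depth is h_c = 0.94 m.
A = 1.2 × 1.88 = 2.256 m².
Resultant F = γ·h_c·A = 7.83819 × 0.94 × 2.256 = 16.622 kN.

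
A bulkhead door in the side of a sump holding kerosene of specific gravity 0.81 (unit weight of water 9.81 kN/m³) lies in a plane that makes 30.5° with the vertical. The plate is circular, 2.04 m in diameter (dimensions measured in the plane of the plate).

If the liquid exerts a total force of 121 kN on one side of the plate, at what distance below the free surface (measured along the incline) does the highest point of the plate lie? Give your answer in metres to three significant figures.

y_top ≈ 4.39 m

γ = 0.81 × 9.81 = 7.9461 kN/m³.
A = π(1.02)² = 3.26851 m².
From F = γ·h_c·A, the centroid depth is h_c = 121/(7.9461 × 3.26851) = 4.65888 m.
The plate makes 30.5° with the vertical, i.e. θ = 90° − 30.5° = 59.5° to the horizontal. Measuring y along the incline from the free-surface line, vertical depth h = y·sinθ with sinθ = 0.861629.
Along the incline, y_c = h_c/sinθ = 4.65888/0.861629 = 5.40706 m.
The centroid is at the centre, 1.02 m below the top of the plate, so the highest point sits at y_top = 5.40706 − 1.02 = 4.38706 m along the incline.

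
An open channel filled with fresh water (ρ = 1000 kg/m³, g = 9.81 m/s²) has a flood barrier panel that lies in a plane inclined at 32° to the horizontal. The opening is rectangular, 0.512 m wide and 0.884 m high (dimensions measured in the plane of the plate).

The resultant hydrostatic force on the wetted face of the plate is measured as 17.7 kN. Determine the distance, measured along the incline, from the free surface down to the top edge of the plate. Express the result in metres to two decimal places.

y_top ≈ 7.08 m

γ = ρg = 1000 × 9.81 = 9810 N/m³ = 9.81 kN/m³.
A = 0.512 × 0.884 = 0.452608 m².
From F = γ·h_c·A, the centroid depth is h_c = 17.7/(9.81 × 0.452608) = 3.98641 m.
Let θ = 32° be the plate's angle to the horizontal; measure y along the incline from where the plane meets the free surface. Vertical depth h = y·sinθ with sinθ = 0.529919.
Along the incline, y_c = h_c/sinθ = 3.98641/0.529919 = 7.52268 m.
The centroid lies 0.884/2 = 0.442 m below the top edge, so the top edge sits at y_top = 7.52268 − 0.442 = 7.08068 m along the incline.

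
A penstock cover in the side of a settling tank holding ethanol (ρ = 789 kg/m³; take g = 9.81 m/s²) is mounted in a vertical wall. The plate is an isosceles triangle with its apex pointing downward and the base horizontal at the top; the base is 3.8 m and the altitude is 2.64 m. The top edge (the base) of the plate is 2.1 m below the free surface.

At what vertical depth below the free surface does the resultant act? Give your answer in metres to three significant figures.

h_p = 3.11 m

γ = ρg = 789 × 9.81 / 1000 = 7.74009 kN/m³.
With the apex down, the centroid sits h/3 = 2.64/3 = 0.88 m below the base (the top edge), so the centroid depth is h_c = 2.1 + 0.88 = 2.98 m.
A = ½ × 3.8 × 2.64 = 5.016 m².
Resultant F = γ·h_c·A = 7.74009 × 2.98 × 5.016 = 115.696 kN.
I_c = b·h³/36 = 3.8 × 2.64³/36 = 1.9422 m⁴.
Centre of pressure: y_p = y_c + I_c/(y_c·A) = 2.98 + 1.9422/(2.98 × 5.016) = 2.98 + 0.129933 = 3.10993 m along the plane.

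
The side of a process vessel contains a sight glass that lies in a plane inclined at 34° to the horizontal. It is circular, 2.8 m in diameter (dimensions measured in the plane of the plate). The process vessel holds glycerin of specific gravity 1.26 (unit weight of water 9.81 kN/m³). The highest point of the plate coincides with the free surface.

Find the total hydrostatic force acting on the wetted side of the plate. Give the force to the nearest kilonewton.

F ≈ 60 kN

γ = 1.26 × 9.81 = 12.3606 kN/m³.
Let θ = 34° be the plate's angle to the horizontal; measure y along the incline from where the plane meets the free surface. Vertical depth h = y·sinθ with sinθ = 0.559193.
The centroid is at the centre, 1.4 m below the top of the plate, so y_c = 1.4 m and h_c = 1.4 × 0.559193 = 0.78287 m.
A = π(1.4)² = 6.15752 m².
Resultant F = γ·h_c·A = 12.3606 × 0.78287 × 6.15752 = 59.5847 kN.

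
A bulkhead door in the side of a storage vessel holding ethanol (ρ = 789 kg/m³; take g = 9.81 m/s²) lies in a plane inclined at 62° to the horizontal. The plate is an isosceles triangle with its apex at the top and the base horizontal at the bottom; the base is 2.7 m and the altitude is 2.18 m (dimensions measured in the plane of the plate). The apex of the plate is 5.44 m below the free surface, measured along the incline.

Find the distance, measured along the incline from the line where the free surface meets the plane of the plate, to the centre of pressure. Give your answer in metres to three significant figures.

γ = ρg = 789 × 9.81 / 1000 = 7.74009 kN/m³.
Let θ = 62° be the plate's angle to the horizontal; measure y along the incline from where the plane meets the free surface. Vertical depth h = y·sinθ with sinθ = 0.882948.
With the apex up, the centroid sits 2h/3 = 2 × 2.18/3 = 1.45333 m below the apex, so y_c = 5.44 + 1.45333 = 6.89333 m and h_c = 6.89333 × 0.882948 = 6.08645 m.
A = ½ × 2.7 × 2.18 = 2.943 m².
Resultant F = γ·h_c·A = 7.74009 × 6.08645 × 2.943 = 138.644 kN.
I_c = b·h³/36 = 2.7 × 2.18³/36 = 0.777017 m⁴.
Centre of pressure: y_p = y_c + I_c/(y_c·A) = 6.89333 + 0.777017/(6.89333 × 2.943) = 6.89333 + 0.0383011 = 6.93163 m along the plane.

y_p = 6.93 m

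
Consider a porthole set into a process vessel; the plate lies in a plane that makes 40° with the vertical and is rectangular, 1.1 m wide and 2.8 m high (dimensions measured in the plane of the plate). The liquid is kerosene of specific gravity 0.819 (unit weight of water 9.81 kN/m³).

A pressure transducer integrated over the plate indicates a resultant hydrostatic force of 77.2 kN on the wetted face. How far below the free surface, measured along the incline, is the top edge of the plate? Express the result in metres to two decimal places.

y_top ≈ 2.67 m

γ = 0.819 × 9.81 = 8.03439 kN/m³.
A = 1.1 × 2.8 = 3.08 m².
From F = γ·h_c·A, the centroid depth is h_c = 77.2/(8.03439 × 3.08) = 3.11971 m.
The plate makes 40° with the vertical, i.e. θ = 90° − 40° = 50° to the horizontal. Measuring y along the incline from the free-surface line, vertical depth h = y·sinθ with sinθ = 0.766044.
Along the incline, y_c = h_c/sinθ = 3.11971/0.766044 = 4.07249 m.
The centroid lies 2.8/2 = 1.4 m below the top edge, so the top edge sits at y_top = 4.07249 − 1.4 = 2.67249 m along the incline.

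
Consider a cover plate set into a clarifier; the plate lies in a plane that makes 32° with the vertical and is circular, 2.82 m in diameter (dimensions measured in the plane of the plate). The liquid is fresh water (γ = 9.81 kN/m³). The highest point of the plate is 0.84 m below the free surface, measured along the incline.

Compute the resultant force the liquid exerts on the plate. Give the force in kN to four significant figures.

F ≈ 116.9 kN

γ = 9.81 kN/m³.
The plate makes 32° with the vertical, i.e. θ = 90° − 32° = 58° to the horizontal. Measuring y along the incline from the free-surface line, vertical depth h = y·sinθ with sinθ = 0.848048.
The centroid is at the centre, 1.41 m below the top of the plate, so y_c = 0.84 + 1.41 = 2.25 m and h_c = 2.25 × 0.848048 = 1.90811 m.
A = π(1.41)² = 6.2458 m².
Resultant F = γ·h_c·A = 9.81 × 1.90811 × 6.2458 = 116.912 kN.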